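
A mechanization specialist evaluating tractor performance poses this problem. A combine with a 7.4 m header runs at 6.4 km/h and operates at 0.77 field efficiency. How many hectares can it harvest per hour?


C = w * v * eta_f / 10
  = 7.4 * 6.4 * 0.77 / 10
  = 36.47 / 10
  = 3.65 ha/h


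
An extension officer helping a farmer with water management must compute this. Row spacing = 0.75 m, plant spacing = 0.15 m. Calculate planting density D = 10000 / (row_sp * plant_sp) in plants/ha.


D = 10000 / (row_sp * plant_sp)
  = 10000 / (0.75 * 0.15)
  = 10000 / 0.1125
  = 88888.89 plants/ha


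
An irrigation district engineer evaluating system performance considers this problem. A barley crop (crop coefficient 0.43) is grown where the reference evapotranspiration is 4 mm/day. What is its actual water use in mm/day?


ETc = Kc * ET0
    = 0.43 * 4
    = 1.72 mm/day


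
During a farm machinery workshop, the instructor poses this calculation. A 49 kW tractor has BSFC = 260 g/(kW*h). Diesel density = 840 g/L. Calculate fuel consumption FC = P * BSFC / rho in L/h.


FC = P * BSFC / rho_fuel
   = 49 * 260 / 840
   = 12740 / 840
   = 15.17 L/h


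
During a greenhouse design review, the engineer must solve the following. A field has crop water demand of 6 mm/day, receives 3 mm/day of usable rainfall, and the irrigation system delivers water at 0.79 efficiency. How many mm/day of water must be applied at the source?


IWR = (ETc - Pe) / Ea
    = (6 - 3) / 0.79
    = 3 / 0.79
    = 3.80 mm/day


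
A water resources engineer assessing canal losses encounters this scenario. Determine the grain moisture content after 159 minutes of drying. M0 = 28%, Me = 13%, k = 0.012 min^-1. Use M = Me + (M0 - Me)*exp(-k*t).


M = Me + (M0 - Me) * e^(-k*t)
  = 13 + (28 - 13) * e^(-0.012*159)
  = 13 + 15 * e^(-1.908)
  = 13 + 15 * 0.14838
  = 13 + 2.2257
  = 15.23%


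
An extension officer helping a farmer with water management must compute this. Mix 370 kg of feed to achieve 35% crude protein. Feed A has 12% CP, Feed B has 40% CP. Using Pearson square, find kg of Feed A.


parts_A = CP_b - target = 40 - 35 = 5
parts_B = target - CP_a = 35 - 12 = 23
total_parts = 5 + 23 = 28
Feed A = 370 * 5 / 28 = 66.07 kg
Feed B = 370 * 23 / 28 = 303.93 kg

66.07 kg


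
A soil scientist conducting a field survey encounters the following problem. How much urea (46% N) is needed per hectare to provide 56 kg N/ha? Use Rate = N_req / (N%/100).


Rate = N_required / (N_content / 100)
     = 56 / (46 / 100)
     = 56 / 0.46
     = 121.74 kg/ha


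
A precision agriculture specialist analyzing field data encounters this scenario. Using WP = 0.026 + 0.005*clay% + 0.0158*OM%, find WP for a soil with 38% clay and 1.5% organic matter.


WP = 0.026 + 0.005*38 + 0.0158*1.5
   = 0.026 + 0.1900 + 0.0237
   = 0.2397


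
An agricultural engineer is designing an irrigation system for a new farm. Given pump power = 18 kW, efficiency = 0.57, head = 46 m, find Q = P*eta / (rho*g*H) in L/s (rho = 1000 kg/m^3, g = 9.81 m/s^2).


Q = (P * 1000 * eta) / (rho * g * H)
  = (18 * 1000 * 0.57) / (1000 * 9.81 * 46)
  = 10260 / 451260
  = 0.02274 m^3/s = 22.74 L/s


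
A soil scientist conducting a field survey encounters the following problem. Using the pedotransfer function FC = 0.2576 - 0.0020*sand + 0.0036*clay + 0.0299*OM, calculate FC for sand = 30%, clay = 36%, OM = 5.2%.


FC = 0.2576 - 0.0020*30 + 0.0036*36 + 0.0299*5.2
   = 0.2576 - 0.0600 + 0.1296 + 0.1555
   = 0.4827


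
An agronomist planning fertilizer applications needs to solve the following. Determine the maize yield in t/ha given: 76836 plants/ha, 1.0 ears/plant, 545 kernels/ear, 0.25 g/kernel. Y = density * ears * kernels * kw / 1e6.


Y = density * ears * kernels * kw
  = 76836 * 1.0 * 545 * 0.25 g/ha
  = 10468905 g/ha
  = 10468.91 kg/ha = 10.47 t/ha


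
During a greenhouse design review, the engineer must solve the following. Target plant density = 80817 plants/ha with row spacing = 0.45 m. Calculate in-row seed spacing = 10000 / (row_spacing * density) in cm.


spacing = 10000 / (row_sp * density)
        = 10000 / (0.45 * 80817)
        = 10000 / 36367.65
        = 0.27497 m = 27.50 cm


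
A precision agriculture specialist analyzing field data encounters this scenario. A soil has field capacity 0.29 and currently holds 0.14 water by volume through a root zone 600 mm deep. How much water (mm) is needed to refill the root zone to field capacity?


SMD = (FC - theta) * D
    = (0.29 - 0.14) * 600
    = 0.150 * 600
    = 90 mm


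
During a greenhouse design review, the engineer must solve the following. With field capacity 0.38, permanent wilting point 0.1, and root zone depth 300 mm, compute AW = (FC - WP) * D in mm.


AW = (FC - WP) * D
   = (0.38 - 0.1) * 300
   = 0.28 * 300
   = 84 mm


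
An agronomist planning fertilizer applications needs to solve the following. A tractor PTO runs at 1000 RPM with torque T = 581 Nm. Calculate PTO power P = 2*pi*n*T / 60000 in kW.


P = 2*pi*n*T / 60000
  = 2*pi * 1000 * 581 / 60000
  = 3650530.66 / 60000
  = 60.84 kW


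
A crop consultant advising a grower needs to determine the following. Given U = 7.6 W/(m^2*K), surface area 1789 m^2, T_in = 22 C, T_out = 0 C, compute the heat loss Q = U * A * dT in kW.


dT = 22 - (0) = 22 K
Q = U * A * dT
  = 7.6 * 1789 * 22
  = 299120.80 W = 299.12 kW


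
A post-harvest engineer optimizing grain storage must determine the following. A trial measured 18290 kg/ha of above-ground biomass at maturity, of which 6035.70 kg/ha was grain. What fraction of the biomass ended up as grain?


HI = grain_yield / biomass
   = 6035.70 / 18290
   = 0.33


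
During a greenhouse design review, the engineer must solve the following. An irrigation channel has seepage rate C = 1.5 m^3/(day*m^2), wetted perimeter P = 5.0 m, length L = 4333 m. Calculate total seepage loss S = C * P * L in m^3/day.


S = C * P * L
  = 1.5 * 5.0 * 4333
  = 32497.50 m^3/day


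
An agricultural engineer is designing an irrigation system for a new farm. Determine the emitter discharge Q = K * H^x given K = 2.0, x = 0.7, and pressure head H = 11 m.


Q = K * H^x
  = 2.0 * 11^0.7
  = 2.0 * 5.3577
  = 10.72 L/h


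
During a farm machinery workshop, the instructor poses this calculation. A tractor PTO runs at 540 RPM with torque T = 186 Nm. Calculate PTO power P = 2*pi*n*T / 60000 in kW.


P = 2*pi*n*T / 60000
  = 2*pi * 540 * 186 / 60000
  = 631083.13 / 60000
  = 10.52 kW


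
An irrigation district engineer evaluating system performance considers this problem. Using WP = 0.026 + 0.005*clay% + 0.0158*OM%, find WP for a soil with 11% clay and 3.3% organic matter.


WP = 0.026 + 0.005*11 + 0.0158*3.3
   = 0.026 + 0.0550 + 0.0521
   = 0.1331


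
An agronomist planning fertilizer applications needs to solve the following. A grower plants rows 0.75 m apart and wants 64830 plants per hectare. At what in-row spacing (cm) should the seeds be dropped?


spacing = 10000 / (row_sp * density)
        = 10000 / (0.75 * 64830)
        = 10000 / 48622.50
        = 0.20567 m = 20.57 cm


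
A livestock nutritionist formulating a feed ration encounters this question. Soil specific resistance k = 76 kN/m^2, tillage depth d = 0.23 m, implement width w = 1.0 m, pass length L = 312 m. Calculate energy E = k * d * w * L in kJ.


E = k * d * w * L
  = 76 * 0.23 * 1.0 * 312
  = 5453.76 kJ


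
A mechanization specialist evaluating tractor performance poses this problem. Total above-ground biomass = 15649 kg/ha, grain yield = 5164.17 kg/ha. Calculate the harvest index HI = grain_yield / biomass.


HI = grain_yield / biomass
   = 5164.17 / 15649
   = 0.33


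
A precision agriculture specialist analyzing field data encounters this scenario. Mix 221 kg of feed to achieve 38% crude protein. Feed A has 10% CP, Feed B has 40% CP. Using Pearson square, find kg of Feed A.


parts_A = CP_b - target = 40 - 38 = 2
parts_B = target - CP_a = 38 - 10 = 28
total_parts = 2 + 28 = 30
Feed A = 221 * 2 / 30 = 14.73 kg
Feed B = 221 * 28 / 30 = 206.27 kg

14.73 kg


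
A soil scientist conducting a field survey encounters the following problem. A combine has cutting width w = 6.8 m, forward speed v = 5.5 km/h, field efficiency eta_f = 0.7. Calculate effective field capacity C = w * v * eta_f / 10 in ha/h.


C = w * v * eta_f / 10
  = 6.8 * 5.5 * 0.7 / 10
  = 26.18 / 10
  = 2.62 ha/h


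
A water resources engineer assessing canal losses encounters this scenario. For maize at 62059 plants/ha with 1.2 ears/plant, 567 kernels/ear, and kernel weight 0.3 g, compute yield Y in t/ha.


Y = density * ears * kernels * kw
  = 62059 * 1.2 * 567 * 0.3 g/ha
  = 12667483.08 g/ha
  = 12667.48 kg/ha = 12.67 t/ha


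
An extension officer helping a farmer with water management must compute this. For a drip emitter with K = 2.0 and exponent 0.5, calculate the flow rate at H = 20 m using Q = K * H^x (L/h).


Q = K * H^x
  = 2.0 * 20^0.5
  = 2.0 * 4.4721
  = 8.94 L/h


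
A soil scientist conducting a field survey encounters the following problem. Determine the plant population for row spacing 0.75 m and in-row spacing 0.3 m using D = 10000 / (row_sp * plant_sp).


D = 10000 / (row_sp * plant_sp)
  = 10000 / (0.75 * 0.3)
  = 10000 / 0.2250
  = 44444.44 plants/ha


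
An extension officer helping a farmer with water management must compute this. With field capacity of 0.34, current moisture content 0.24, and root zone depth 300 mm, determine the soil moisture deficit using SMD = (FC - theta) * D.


SMD = (FC - theta) * D
    = (0.34 - 0.24) * 300
    = 0.100 * 300
    = 30 mm


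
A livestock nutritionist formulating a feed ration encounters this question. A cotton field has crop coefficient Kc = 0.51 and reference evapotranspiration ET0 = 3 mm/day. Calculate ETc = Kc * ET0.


ETc = Kc * ET0
    = 0.51 * 3
    = 1.53 mm/day


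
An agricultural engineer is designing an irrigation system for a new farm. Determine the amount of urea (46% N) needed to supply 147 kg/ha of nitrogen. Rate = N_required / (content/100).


Rate = N_required / (N_content / 100)
     = 147 / (46 / 100)
     = 147 / 0.46
     = 319.57 kg/ha


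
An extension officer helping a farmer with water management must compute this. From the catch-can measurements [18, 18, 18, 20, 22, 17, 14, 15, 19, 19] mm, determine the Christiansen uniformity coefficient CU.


xbar = 180 / 10 = 18
sum|xi - xbar| = 16
CU = 100 * (1 - 16 / (10 * 18))
   = 100 * (1 - 0.0889)
   = 91.11%


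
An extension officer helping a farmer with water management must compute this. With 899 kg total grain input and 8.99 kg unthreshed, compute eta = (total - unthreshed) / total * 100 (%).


eta = (total - unthreshed) / total * 100
    = (899 - 8.99) / 899 * 100
    = 890.01 / 899 * 100
    = 99%


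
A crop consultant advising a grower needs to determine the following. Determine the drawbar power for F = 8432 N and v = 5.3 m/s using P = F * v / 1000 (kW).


P = F * v / 1000
  = 8432 * 5.3 / 1000
  = 44689.60 / 1000
  = 44.69 kW


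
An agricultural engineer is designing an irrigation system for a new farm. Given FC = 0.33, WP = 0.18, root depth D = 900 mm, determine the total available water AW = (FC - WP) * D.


AW = (FC - WP) * D
   = (0.33 - 0.18) * 900
   = 0.15 * 900
   = 135 mm


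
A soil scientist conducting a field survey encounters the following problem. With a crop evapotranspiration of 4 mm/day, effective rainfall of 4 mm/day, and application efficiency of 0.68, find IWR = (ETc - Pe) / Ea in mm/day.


IWR = (ETc - Pe) / Ea
    = (4 - 4) / 0.68
    = 0 / 0.68
    = 0 mm/day


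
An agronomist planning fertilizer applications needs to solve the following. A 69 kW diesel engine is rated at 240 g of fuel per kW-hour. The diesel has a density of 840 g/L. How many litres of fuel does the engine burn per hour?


FC = P * BSFC / rho_fuel
   = 69 * 240 / 840
   = 16560 / 840
   = 19.71 L/h


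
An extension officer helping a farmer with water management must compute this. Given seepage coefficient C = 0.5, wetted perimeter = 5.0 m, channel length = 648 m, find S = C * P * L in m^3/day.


S = C * P * L
  = 0.5 * 5.0 * 648
  = 1620 m^3/day


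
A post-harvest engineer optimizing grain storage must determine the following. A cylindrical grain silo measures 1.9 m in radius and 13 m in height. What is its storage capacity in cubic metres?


V = pi * r^2 * h
  = pi * 1.9^2 * 13
  = pi * 3.61 * 13
  = 147.43 m^3


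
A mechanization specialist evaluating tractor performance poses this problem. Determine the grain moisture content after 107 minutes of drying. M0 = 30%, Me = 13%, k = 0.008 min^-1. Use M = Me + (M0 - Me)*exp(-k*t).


M = Me + (M0 - Me) * e^(-k*t)
  = 13 + (30 - 13) * e^(-0.008*107)
  = 13 + 17 * e^(-0.856)
  = 13 + 17 * 0.42486
  = 13 + 7.2226
  = 20.22%


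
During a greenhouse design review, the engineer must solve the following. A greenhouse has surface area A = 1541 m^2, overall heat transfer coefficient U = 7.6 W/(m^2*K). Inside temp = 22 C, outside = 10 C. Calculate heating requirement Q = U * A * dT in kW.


dT = 22 - (10) = 12 K
Q = U * A * dT
  = 7.6 * 1541 * 12
  = 140539.20 W = 140.54 kW


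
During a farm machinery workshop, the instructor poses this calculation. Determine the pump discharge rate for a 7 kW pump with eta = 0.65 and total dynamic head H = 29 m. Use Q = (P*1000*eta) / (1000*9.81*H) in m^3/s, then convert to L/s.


Q = (P * 1000 * eta) / (rho * g * H)
  = (7 * 1000 * 0.65) / (1000 * 9.81 * 29)
  = 4550 / 284490
  = 0.01599 m^3/s = 15.99 L/s


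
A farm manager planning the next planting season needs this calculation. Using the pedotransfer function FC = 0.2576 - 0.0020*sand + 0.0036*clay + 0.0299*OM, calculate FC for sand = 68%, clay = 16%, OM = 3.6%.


FC = 0.2576 - 0.0020*68 + 0.0036*16 + 0.0299*3.6
   = 0.2576 - 0.1360 + 0.0576 + 0.1076
   = 0.2868


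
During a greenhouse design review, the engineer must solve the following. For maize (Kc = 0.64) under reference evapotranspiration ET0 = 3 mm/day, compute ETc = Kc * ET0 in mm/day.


ETc = Kc * ET0
    = 0.64 * 3
    = 1.92 mm/day


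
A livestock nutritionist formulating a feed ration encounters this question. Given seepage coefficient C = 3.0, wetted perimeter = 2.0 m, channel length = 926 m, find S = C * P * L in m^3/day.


S = C * P * L
  = 3.0 * 2.0 * 926
  = 5556 m^3/day


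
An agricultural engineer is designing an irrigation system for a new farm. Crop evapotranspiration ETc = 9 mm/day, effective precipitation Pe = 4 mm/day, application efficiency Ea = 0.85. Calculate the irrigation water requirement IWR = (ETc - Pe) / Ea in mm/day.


IWR = (ETc - Pe) / Ea
    = (9 - 4) / 0.85
    = 5 / 0.85
    = 5.88 mm/day


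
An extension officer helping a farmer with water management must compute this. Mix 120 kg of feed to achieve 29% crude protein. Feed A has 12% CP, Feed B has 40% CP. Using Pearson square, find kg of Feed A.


parts_A = CP_b - target = 40 - 29 = 11
parts_B = target - CP_a = 29 - 12 = 17
total_parts = 11 + 17 = 28
Feed A = 120 * 11 / 28 = 47.14 kg
Feed B = 120 * 17 / 28 = 72.86 kg

47.14 kg


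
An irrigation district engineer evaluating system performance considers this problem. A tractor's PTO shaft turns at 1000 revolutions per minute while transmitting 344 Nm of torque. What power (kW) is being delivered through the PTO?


P = 2*pi*n*T / 60000
  = 2*pi * 1000 * 344 / 60000
  = 2161415.75 / 60000
  = 36.02 kW


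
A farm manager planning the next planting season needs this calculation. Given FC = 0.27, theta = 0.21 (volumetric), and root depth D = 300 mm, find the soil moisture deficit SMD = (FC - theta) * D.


SMD = (FC - theta) * D
    = (0.27 - 0.21) * 300
    = 0.060 * 300
    = 18 mm


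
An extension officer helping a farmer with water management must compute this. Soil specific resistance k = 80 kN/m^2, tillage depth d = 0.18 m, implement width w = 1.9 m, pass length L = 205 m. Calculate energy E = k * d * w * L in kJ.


E = k * d * w * L
  = 80 * 0.18 * 1.9 * 205
  = 5608.80 kJ


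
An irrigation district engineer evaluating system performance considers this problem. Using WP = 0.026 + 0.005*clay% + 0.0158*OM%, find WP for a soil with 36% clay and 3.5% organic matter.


WP = 0.026 + 0.005*36 + 0.0158*3.5
   = 0.026 + 0.1800 + 0.0553
   = 0.2613


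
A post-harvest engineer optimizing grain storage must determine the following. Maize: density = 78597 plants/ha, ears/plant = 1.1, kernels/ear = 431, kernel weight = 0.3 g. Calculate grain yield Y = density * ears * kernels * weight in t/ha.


Y = density * ears * kernels * kw
  = 78597 * 1.1 * 431 * 0.3 g/ha
  = 11178851.31 g/ha
  = 11178.85 kg/ha = 11.18 t/ha


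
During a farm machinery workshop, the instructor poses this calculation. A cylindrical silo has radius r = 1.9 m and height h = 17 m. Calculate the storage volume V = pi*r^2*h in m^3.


V = pi * r^2 * h
  = pi * 1.9^2 * 17
  = pi * 3.61 * 17
  = 192.80 m^3


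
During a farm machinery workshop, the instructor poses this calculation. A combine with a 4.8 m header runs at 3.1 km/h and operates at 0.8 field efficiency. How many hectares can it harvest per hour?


C = w * v * eta_f / 10
  = 4.8 * 3.1 * 0.8 / 10
  = 11.90 / 10
  = 1.19 ha/h


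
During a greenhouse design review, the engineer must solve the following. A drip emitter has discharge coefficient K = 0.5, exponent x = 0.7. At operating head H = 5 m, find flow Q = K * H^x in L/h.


Q = K * H^x
  = 0.5 * 5^0.7
  = 0.5 * 3.0852
  = 1.54 L/h


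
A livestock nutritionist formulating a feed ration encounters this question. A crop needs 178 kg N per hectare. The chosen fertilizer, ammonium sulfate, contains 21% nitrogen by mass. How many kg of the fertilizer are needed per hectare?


Rate = N_required / (N_content / 100)
     = 178 / (21 / 100)
     = 178 / 0.21
     = 847.62 kg/ha


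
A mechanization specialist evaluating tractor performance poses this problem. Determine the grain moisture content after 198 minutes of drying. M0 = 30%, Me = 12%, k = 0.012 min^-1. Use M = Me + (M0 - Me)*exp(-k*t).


M = Me + (M0 - Me) * e^(-k*t)
  = 12 + (30 - 12) * e^(-0.012*198)
  = 12 + 18 * e^(-2.376)
  = 12 + 18 * 0.09292
  = 12 + 1.6726
  = 13.67%


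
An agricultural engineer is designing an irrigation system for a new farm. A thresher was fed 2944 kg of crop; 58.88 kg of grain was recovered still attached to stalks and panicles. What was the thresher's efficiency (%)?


eta = (total - unthreshed) / total * 100
    = (2944 - 58.88) / 2944 * 100
    = 2885.12 / 2944 * 100
    = 98%


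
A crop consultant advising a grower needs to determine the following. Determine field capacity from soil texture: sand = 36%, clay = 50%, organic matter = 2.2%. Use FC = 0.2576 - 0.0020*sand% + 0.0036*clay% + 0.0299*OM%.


FC = 0.2576 - 0.0020*36 + 0.0036*50 + 0.0299*2.2
   = 0.2576 - 0.0720 + 0.1800 + 0.0658
   = 0.4314


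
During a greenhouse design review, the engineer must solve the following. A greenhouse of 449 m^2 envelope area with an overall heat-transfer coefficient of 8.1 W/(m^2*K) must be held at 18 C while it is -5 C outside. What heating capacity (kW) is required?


dT = 18 - (-5) = 23 K
Q = U * A * dT
  = 8.1 * 449 * 23
  = 83648.70 W = 83.65 kW


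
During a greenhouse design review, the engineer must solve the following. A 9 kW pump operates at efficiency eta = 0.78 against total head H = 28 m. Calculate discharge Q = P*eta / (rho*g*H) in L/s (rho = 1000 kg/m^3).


Q = (P * 1000 * eta) / (rho * g * H)
  = (9 * 1000 * 0.78) / (1000 * 9.81 * 28)
  = 7020 / 274680
  = 0.02556 m^3/s = 25.56 L/s


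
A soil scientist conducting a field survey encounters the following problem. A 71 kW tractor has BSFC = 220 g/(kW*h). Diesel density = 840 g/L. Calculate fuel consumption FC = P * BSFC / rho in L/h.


FC = P * BSFC / rho_fuel
   = 71 * 220 / 840
   = 15620 / 840
   = 18.60 L/h


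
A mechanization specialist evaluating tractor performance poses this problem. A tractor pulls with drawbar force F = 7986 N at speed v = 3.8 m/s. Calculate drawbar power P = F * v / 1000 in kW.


P = F * v / 1000
  = 7986 * 3.8 / 1000
  = 30346.80 / 1000
  = 30.35 kW


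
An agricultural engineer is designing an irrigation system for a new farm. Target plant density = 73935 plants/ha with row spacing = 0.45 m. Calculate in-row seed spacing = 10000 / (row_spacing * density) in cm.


spacing = 10000 / (row_sp * density)
        = 10000 / (0.45 * 73935)
        = 10000 / 33270.75
        = 0.30056 m = 30.06 cm


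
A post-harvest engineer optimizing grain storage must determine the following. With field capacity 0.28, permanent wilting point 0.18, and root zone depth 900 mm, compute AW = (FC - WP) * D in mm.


AW = (FC - WP) * D
   = (0.28 - 0.18) * 900
   = 0.10 * 900
   = 90 mm


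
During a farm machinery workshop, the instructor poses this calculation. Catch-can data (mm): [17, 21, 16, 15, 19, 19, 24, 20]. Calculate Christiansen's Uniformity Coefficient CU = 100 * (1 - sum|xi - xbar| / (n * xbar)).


xbar = 151 / 8 = 18.875
sum|xi - xbar| = 17.250
CU = 100 * (1 - 17.250 / (8 * 18.875))
   = 100 * (1 - 0.1142)
   = 88.58%


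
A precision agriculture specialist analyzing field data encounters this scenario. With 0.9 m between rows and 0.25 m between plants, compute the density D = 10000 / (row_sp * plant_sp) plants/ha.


D = 10000 / (row_sp * plant_sp)
  = 10000 / (0.9 * 0.25)
  = 10000 / 0.2250
  = 44444.44 plants/ha


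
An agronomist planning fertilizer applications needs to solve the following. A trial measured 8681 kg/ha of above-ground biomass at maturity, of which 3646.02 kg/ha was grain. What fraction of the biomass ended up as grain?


HI = grain_yield / biomass
   = 3646.02 / 8681
   = 0.42


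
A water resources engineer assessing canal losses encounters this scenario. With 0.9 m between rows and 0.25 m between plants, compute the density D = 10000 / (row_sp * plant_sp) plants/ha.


D = 10000 / (row_sp * plant_sp)
  = 10000 / (0.9 * 0.25)
  = 10000 / 0.2250
  = 44444.44 plants/ha


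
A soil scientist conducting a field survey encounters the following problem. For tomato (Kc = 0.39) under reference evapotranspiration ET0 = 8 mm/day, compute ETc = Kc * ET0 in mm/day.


ETc = Kc * ET0
    = 0.39 * 8
    = 3.12 mm/day


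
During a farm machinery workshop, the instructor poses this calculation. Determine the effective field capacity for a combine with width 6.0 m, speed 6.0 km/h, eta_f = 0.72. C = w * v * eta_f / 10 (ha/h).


C = w * v * eta_f / 10
  = 6.0 * 6.0 * 0.72 / 10
  = 25.92 / 10
  = 2.59 ha/h


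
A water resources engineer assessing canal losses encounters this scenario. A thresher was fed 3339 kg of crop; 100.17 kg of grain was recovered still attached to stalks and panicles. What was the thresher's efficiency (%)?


eta = (total - unthreshed) / total * 100
    = (3339 - 100.17) / 3339 * 100
    = 3238.83 / 3339 * 100
    = 97%


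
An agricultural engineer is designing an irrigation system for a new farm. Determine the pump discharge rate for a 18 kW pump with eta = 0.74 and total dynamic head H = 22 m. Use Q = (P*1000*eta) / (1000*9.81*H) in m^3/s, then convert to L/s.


Q = (P * 1000 * eta) / (rho * g * H)
  = (18 * 1000 * 0.74) / (1000 * 9.81 * 22)
  = 13320 / 215820
  = 0.06172 m^3/s = 61.72 L/s


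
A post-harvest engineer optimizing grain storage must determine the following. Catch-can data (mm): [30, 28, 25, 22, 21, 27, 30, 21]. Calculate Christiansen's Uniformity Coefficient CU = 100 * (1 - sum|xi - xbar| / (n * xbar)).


xbar = 204 / 8 = 25.500
sum|xi - xbar| = 26
CU = 100 * (1 - 26 / (8 * 25.500))
   = 100 * (1 - 0.1275)
   = 87.25%


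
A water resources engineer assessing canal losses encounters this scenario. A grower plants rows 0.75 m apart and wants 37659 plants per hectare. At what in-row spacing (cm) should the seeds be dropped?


spacing = 10000 / (row_sp * density)
        = 10000 / (0.75 * 37659)
        = 10000 / 28244.25
        = 0.35405 m = 35.41 cm


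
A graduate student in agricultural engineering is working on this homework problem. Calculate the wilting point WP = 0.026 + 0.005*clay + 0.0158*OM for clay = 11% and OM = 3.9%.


WP = 0.026 + 0.005*11 + 0.0158*3.9
   = 0.026 + 0.0550 + 0.0616
   = 0.1426


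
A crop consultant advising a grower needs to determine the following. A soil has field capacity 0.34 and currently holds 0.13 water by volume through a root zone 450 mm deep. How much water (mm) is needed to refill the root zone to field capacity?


SMD = (FC - theta) * D
    = (0.34 - 0.13) * 450
    = 0.210 * 450
    = 94.50 mm


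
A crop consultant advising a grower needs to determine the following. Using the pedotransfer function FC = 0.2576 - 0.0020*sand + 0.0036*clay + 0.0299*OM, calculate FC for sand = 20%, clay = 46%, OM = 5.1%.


FC = 0.2576 - 0.0020*20 + 0.0036*46 + 0.0299*5.1
   = 0.2576 - 0.0400 + 0.1656 + 0.1525
   = 0.5357


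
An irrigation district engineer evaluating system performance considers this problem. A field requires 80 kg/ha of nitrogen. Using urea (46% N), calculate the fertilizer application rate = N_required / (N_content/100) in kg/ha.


Rate = N_required / (N_content / 100)
     = 80 / (46 / 100)
     = 80 / 0.46
     = 173.91 kg/ha


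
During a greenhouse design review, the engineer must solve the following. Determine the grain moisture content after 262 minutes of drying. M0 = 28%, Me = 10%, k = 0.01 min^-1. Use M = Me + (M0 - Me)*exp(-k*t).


M = Me + (M0 - Me) * e^(-k*t)
  = 10 + (28 - 10) * e^(-0.01*262)
  = 10 + 18 * e^(-2.620)
  = 10 + 18 * 0.07280
  = 10 + 1.3105
  = 11.31%


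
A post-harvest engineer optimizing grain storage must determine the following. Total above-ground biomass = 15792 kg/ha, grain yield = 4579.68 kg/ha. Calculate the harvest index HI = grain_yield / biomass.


HI = grain_yield / biomass
   = 4579.68 / 15792
   = 0.29


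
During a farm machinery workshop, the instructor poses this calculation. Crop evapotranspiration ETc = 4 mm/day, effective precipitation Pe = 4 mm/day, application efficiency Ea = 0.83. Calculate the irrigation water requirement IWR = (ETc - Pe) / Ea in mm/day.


IWR = (ETc - Pe) / Ea
    = (4 - 4) / 0.83
    = 0 / 0.83
    = 0 mm/day


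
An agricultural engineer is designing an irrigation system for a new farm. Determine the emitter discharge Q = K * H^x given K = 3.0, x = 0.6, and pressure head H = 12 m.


Q = K * H^x
  = 3.0 * 12^0.6
  = 3.0 * 4.4413
  = 13.32 L/h


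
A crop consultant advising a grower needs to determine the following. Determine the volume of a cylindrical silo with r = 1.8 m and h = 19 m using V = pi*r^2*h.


V = pi * r^2 * h
  = pi * 1.8^2 * 19
  = pi * 3.24 * 19
  = 193.40 m^3


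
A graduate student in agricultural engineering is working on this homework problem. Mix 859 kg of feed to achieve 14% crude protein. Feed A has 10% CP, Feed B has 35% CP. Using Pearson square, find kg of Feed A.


parts_A = CP_b - target = 35 - 14 = 21
parts_B = target - CP_a = 14 - 10 = 4
total_parts = 21 + 4 = 25
Feed A = 859 * 21 / 25 = 721.56 kg
Feed B = 859 * 4 / 25 = 137.44 kg

721.56 kg


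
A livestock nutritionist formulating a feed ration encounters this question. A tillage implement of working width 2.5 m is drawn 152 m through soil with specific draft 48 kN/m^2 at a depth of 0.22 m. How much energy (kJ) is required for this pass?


E = k * d * w * L
  = 48 * 0.22 * 2.5 * 152
  = 4012.80 kJ


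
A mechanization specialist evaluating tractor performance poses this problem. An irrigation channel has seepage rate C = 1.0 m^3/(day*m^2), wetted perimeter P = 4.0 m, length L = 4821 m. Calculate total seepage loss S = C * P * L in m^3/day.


S = C * P * L
  = 1.0 * 4.0 * 4821
  = 19284 m^3/day


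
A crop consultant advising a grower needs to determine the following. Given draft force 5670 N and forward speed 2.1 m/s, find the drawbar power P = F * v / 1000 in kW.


P = F * v / 1000
  = 5670 * 2.1 / 1000
  = 11907 / 1000
  = 11.91 kW


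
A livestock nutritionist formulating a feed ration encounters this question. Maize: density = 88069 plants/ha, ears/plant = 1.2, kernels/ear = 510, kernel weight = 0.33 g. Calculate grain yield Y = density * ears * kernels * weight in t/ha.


Y = density * ears * kernels * kw
  = 88069 * 1.2 * 510 * 0.33 g/ha
  = 17786415.24 g/ha
  = 17786.42 kg/ha = 17.79 t/ha


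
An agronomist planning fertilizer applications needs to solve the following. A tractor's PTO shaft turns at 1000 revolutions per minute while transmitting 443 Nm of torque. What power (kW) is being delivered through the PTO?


P = 2*pi*n*T / 60000
  = 2*pi * 1000 * 443 / 60000
  = 2783451.09 / 60000
  = 46.39 kW


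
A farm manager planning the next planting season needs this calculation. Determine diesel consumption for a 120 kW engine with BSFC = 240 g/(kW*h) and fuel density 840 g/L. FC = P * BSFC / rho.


FC = P * BSFC / rho_fuel
   = 120 * 240 / 840
   = 28800 / 840
   = 34.29 L/h


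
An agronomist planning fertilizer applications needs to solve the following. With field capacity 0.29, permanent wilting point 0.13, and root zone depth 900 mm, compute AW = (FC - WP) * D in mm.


AW = (FC - WP) * D
   = (0.29 - 0.13) * 900
   = 0.16 * 900
   = 144 mm


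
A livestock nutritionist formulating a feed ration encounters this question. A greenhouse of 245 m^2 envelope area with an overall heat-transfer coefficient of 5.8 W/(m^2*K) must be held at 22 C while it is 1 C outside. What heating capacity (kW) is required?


dT = 22 - (1) = 21 K
Q = U * A * dT
  = 5.8 * 245 * 21
  = 29841 W = 29.84 kW


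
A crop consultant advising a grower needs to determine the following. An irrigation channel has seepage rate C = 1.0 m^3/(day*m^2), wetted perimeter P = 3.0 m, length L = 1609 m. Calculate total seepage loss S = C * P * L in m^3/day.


S = C * P * L
  = 1.0 * 3.0 * 1609
  = 4827 m^3/day


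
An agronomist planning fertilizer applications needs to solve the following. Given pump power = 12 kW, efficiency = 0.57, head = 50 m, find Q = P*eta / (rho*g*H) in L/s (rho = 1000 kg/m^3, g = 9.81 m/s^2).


Q = (P * 1000 * eta) / (rho * g * H)
  = (12 * 1000 * 0.57) / (1000 * 9.81 * 50)
  = 6840 / 490500
  = 0.01394 m^3/s = 13.94 L/s


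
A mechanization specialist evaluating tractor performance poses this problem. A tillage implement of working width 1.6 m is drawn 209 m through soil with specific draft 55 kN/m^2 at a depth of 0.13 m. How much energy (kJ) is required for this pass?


E = k * d * w * L
  = 55 * 0.13 * 1.6 * 209
  = 2390.96 kJ


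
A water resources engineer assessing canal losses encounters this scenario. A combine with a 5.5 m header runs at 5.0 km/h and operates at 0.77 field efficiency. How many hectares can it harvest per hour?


C = w * v * eta_f / 10
  = 5.5 * 5.0 * 0.77 / 10
  = 21.18 / 10
  = 2.12 ha/h


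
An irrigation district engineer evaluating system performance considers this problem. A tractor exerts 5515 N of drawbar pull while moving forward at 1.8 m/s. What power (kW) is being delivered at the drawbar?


P = F * v / 1000
  = 5515 * 1.8 / 1000
  = 9927 / 1000
  = 9.93 kW


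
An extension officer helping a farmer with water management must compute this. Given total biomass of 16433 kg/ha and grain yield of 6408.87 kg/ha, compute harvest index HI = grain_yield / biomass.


HI = grain_yield / biomass
   = 6408.87 / 16433
   = 0.39


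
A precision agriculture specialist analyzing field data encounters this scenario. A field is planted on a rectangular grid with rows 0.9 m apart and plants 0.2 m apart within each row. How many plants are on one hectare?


D = 10000 / (row_sp * plant_sp)
  = 10000 / (0.9 * 0.2)
  = 10000 / 0.1800
  = 55555.56 plants/ha


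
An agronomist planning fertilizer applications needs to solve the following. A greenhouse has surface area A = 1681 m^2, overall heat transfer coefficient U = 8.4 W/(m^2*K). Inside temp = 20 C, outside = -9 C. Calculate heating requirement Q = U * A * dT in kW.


dT = 20 - (-9) = 29 K
Q = U * A * dT
  = 8.4 * 1681 * 29
  = 409491.60 W = 409.49 kW


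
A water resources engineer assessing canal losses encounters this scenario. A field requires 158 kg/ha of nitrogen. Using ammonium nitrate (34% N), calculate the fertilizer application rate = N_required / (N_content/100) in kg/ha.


Rate = N_required / (N_content / 100)
     = 158 / (34 / 100)
     = 158 / 0.34
     = 464.71 kg/ha


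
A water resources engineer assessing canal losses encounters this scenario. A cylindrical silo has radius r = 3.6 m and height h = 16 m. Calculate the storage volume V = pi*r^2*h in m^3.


V = pi * r^2 * h
  = pi * 3.6^2 * 16
  = pi * 12.96 * 16
  = 651.44 m^3


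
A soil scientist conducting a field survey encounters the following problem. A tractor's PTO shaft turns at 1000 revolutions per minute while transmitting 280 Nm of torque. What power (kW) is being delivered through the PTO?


P = 2*pi*n*T / 60000
  = 2*pi * 1000 * 280 / 60000
  = 1759291.89 / 60000
  = 29.32 kW


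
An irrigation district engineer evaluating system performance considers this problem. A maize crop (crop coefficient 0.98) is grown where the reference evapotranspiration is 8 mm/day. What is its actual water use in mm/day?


ETc = Kc * ET0
    = 0.98 * 8
    = 7.84 mm/day


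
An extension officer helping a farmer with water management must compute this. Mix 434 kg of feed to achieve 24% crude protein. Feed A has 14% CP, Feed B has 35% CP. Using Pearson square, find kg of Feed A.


parts_A = CP_b - target = 35 - 24 = 11
parts_B = target - CP_a = 24 - 14 = 10
total_parts = 11 + 10 = 21
Feed A = 434 * 11 / 21 = 227.33 kg
Feed B = 434 * 10 / 21 = 206.67 kg

227.33 kg


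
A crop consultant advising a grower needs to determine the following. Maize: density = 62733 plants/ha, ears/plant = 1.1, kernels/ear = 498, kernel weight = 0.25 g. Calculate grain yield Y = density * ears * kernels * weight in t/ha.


Y = density * ears * kernels * kw
  = 62733 * 1.1 * 498 * 0.25 g/ha
  = 8591284.35 g/ha
  = 8591.28 kg/ha = 8.59 t/ha


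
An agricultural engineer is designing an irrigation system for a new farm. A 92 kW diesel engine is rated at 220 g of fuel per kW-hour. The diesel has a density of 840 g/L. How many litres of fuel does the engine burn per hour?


FC = P * BSFC / rho_fuel
   = 92 * 220 / 840
   = 20240 / 840
   = 24.10 L/h


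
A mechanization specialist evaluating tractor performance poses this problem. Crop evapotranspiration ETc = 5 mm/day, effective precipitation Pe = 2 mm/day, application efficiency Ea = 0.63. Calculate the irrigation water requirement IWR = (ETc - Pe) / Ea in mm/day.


IWR = (ETc - Pe) / Ea
    = (5 - 2) / 0.63
    = 3 / 0.63
    = 4.76 mm/day


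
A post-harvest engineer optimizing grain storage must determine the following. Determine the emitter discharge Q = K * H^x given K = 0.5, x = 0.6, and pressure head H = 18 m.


Q = K * H^x
  = 0.5 * 18^0.6
  = 0.5 * 5.6645
  = 2.83 L/h


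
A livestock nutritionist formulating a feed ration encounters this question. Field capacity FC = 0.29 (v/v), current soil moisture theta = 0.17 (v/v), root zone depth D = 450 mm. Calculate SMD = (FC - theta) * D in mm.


SMD = (FC - theta) * D
    = (0.29 - 0.17) * 450
    = 0.120 * 450
    = 54 mm


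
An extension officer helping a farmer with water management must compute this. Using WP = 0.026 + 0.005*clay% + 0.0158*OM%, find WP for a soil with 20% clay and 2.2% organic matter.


WP = 0.026 + 0.005*20 + 0.0158*2.2
   = 0.026 + 0.1000 + 0.0348
   = 0.1608


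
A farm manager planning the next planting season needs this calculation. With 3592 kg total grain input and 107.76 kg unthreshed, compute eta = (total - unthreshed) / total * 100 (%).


eta = (total - unthreshed) / total * 100
    = (3592 - 107.76) / 3592 * 100
    = 3484.24 / 3592 * 100
    = 97%


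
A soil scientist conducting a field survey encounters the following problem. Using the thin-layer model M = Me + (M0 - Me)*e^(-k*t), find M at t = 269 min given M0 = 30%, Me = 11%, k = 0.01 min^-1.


M = Me + (M0 - Me) * e^(-k*t)
  = 11 + (30 - 11) * e^(-0.01*269)
  = 11 + 19 * e^(-2.690)
  = 11 + 19 * 0.06788
  = 11 + 1.2897
  = 12.29%


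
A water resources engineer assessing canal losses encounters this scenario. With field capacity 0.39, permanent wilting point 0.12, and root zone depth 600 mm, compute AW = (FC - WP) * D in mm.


AW = (FC - WP) * D
   = (0.39 - 0.12) * 600
   = 0.27 * 600
   = 162 mm


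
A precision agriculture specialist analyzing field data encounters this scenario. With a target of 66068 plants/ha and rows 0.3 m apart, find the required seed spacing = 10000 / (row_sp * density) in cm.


spacing = 10000 / (row_sp * density)
        = 10000 / (0.3 * 66068)
        = 10000 / 19820.40
        = 0.50453 m = 50.45 cm


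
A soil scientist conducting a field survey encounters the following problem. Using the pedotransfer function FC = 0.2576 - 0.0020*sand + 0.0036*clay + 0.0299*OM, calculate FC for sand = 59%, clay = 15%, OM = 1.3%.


FC = 0.2576 - 0.0020*59 + 0.0036*15 + 0.0299*1.3
   = 0.2576 - 0.1180 + 0.0540 + 0.0389
   = 0.2325


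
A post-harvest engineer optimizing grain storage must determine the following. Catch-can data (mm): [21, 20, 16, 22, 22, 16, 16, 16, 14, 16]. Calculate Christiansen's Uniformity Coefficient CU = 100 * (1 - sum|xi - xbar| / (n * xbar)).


xbar = 179 / 10 = 17.900
sum|xi - xbar| = 26.800
CU = 100 * (1 - 26.800 / (10 * 17.900))
   = 100 * (1 - 0.1497)
   = 85.03%


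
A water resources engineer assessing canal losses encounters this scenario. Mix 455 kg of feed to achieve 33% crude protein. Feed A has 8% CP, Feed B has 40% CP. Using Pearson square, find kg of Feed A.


parts_A = CP_b - target = 40 - 33 = 7
parts_B = target - CP_a = 33 - 8 = 25
total_parts = 7 + 25 = 32
Feed A = 455 * 7 / 32 = 99.53 kg
Feed B = 455 * 25 / 32 = 355.47 kg

99.53 kg


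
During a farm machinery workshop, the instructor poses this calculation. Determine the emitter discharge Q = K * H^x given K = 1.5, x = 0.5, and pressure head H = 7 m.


Q = K * H^x
  = 1.5 * 7^0.5
  = 1.5 * 2.6458
  = 3.97 L/h


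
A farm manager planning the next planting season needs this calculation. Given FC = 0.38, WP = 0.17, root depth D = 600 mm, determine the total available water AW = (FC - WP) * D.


AW = (FC - WP) * D
   = (0.38 - 0.17) * 600
   = 0.21 * 600
   = 126 mm


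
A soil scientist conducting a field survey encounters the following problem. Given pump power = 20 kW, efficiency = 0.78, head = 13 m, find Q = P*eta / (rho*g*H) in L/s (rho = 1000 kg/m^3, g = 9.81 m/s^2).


Q = (P * 1000 * eta) / (rho * g * H)
  = (20 * 1000 * 0.78) / (1000 * 9.81 * 13)
  = 15600 / 127530
  = 0.12232 m^3/s = 122.32 L/s


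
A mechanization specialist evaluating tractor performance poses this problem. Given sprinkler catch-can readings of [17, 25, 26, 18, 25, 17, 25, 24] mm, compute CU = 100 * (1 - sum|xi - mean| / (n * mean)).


xbar = 177 / 8 = 22.125
sum|xi - xbar| = 28.750
CU = 100 * (1 - 28.750 / (8 * 22.125))
   = 100 * (1 - 0.1624)
   = 83.76%


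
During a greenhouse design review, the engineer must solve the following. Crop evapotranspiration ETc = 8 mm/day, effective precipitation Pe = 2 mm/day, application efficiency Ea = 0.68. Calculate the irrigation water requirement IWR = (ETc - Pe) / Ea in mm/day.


IWR = (ETc - Pe) / Ea
    = (8 - 2) / 0.68
    = 6 / 0.68
    = 8.82 mm/day


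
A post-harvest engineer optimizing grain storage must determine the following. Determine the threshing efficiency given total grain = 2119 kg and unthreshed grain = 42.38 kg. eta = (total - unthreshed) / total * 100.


eta = (total - unthreshed) / total * 100
    = (2119 - 42.38) / 2119 * 100
    = 2076.62 / 2119 * 100
    = 98%
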